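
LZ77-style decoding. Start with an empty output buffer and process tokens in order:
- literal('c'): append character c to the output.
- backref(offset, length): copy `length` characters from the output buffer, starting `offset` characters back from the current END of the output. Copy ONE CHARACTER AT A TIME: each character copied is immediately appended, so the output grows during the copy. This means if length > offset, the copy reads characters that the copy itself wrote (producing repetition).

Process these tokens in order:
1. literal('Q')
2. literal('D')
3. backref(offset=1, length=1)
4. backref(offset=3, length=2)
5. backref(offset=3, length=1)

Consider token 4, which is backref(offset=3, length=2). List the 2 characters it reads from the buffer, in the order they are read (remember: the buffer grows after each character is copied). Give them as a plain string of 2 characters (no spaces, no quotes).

Token 1: literal('Q'). Output: "Q"
Token 2: literal('D'). Output: "QD"
Token 3: backref(off=1, len=1). Copied 'D' from pos 1. Output: "QDD"
Token 4: backref(off=3, len=2). Buffer before: "QDD" (len 3)
  byte 1: read out[0]='Q', append. Buffer now: "QDDQ"
  byte 2: read out[1]='D', append. Buffer now: "QDDQD"

Answer: QD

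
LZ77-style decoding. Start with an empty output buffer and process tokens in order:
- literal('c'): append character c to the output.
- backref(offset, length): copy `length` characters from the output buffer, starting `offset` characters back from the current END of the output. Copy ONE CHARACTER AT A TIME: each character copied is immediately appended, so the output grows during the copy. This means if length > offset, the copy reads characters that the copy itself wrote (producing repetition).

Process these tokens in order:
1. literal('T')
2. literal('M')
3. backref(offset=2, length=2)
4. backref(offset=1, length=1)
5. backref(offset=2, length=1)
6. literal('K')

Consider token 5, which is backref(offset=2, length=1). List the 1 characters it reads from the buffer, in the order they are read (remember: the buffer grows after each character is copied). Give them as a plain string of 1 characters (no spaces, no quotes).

Token 1: literal('T'). Output: "T"
Token 2: literal('M'). Output: "TM"
Token 3: backref(off=2, len=2). Copied 'TM' from pos 0. Output: "TMTM"
Token 4: backref(off=1, len=1). Copied 'M' from pos 3. Output: "TMTMM"
Token 5: backref(off=2, len=1). Buffer before: "TMTMM" (len 5)
  byte 1: read out[3]='M', append. Buffer now: "TMTMMM"

Answer: M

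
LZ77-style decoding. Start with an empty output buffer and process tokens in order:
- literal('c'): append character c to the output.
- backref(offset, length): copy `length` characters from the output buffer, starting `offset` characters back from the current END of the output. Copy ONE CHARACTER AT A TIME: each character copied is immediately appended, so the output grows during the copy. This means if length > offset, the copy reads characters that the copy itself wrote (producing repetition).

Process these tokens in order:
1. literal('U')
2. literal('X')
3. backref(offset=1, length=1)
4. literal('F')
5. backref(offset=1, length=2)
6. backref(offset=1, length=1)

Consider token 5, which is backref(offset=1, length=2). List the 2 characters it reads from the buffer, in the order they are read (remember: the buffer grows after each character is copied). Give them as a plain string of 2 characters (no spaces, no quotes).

Answer: FF

Derivation:
Token 1: literal('U'). Output: "U"
Token 2: literal('X'). Output: "UX"
Token 3: backref(off=1, len=1). Copied 'X' from pos 1. Output: "UXX"
Token 4: literal('F'). Output: "UXXF"
Token 5: backref(off=1, len=2). Buffer before: "UXXF" (len 4)
  byte 1: read out[3]='F', append. Buffer now: "UXXFF"
  byte 2: read out[4]='F', append. Buffer now: "UXXFFF"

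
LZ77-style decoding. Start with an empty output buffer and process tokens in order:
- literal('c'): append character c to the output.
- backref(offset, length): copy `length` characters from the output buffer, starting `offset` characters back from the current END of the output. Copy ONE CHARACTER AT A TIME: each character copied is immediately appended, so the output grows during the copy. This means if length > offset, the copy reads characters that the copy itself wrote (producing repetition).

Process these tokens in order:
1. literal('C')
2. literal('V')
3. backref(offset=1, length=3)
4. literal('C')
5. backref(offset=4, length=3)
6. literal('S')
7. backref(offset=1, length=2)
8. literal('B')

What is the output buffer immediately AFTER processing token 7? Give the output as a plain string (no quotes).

Token 1: literal('C'). Output: "C"
Token 2: literal('V'). Output: "CV"
Token 3: backref(off=1, len=3) (overlapping!). Copied 'VVV' from pos 1. Output: "CVVVV"
Token 4: literal('C'). Output: "CVVVVC"
Token 5: backref(off=4, len=3). Copied 'VVV' from pos 2. Output: "CVVVVCVVV"
Token 6: literal('S'). Output: "CVVVVCVVVS"
Token 7: backref(off=1, len=2) (overlapping!). Copied 'SS' from pos 9. Output: "CVVVVCVVVSSS"

Answer: CVVVVCVVVSSS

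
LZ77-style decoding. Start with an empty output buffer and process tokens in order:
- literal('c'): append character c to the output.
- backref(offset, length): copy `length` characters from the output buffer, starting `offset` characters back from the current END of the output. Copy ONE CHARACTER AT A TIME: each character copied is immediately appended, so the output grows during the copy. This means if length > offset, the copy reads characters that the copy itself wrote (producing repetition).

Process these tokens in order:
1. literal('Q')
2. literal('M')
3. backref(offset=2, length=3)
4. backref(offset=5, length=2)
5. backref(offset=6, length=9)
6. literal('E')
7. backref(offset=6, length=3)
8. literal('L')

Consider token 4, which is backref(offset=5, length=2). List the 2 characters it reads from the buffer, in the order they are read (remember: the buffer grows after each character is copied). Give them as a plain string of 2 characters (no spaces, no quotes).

Answer: QM

Derivation:
Token 1: literal('Q'). Output: "Q"
Token 2: literal('M'). Output: "QM"
Token 3: backref(off=2, len=3) (overlapping!). Copied 'QMQ' from pos 0. Output: "QMQMQ"
Token 4: backref(off=5, len=2). Buffer before: "QMQMQ" (len 5)
  byte 1: read out[0]='Q', append. Buffer now: "QMQMQQ"
  byte 2: read out[1]='M', append. Buffer now: "QMQMQQM"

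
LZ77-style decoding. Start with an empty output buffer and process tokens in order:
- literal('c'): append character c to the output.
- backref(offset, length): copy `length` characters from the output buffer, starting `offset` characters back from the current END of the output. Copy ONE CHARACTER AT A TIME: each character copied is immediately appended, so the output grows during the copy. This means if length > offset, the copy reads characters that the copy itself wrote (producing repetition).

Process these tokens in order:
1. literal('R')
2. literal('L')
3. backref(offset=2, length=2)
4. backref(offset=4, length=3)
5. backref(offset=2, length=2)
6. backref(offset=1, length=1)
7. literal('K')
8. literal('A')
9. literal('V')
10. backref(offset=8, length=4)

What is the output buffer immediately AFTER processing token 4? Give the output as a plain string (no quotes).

Token 1: literal('R'). Output: "R"
Token 2: literal('L'). Output: "RL"
Token 3: backref(off=2, len=2). Copied 'RL' from pos 0. Output: "RLRL"
Token 4: backref(off=4, len=3). Copied 'RLR' from pos 0. Output: "RLRLRLR"

Answer: RLRLRLR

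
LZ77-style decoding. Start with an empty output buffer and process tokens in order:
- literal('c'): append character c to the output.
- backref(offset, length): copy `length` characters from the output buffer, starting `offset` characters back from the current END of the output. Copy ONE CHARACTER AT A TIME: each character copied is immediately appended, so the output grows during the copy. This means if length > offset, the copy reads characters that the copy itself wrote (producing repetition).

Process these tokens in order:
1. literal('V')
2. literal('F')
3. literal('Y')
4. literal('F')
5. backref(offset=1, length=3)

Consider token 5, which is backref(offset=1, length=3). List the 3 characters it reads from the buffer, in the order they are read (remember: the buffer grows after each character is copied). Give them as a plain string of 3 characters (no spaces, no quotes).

Answer: FFF

Derivation:
Token 1: literal('V'). Output: "V"
Token 2: literal('F'). Output: "VF"
Token 3: literal('Y'). Output: "VFY"
Token 4: literal('F'). Output: "VFYF"
Token 5: backref(off=1, len=3). Buffer before: "VFYF" (len 4)
  byte 1: read out[3]='F', append. Buffer now: "VFYFF"
  byte 2: read out[4]='F', append. Buffer now: "VFYFFF"
  byte 3: read out[5]='F', append. Buffer now: "VFYFFFF"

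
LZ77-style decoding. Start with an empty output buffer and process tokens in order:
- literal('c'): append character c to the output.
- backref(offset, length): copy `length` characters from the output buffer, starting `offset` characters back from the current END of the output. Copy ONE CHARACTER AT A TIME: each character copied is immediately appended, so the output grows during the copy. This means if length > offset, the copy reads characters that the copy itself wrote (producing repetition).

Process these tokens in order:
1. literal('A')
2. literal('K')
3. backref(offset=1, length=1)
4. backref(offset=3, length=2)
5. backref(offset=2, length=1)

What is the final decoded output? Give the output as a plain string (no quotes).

Answer: AKKAKA

Derivation:
Token 1: literal('A'). Output: "A"
Token 2: literal('K'). Output: "AK"
Token 3: backref(off=1, len=1). Copied 'K' from pos 1. Output: "AKK"
Token 4: backref(off=3, len=2). Copied 'AK' from pos 0. Output: "AKKAK"
Token 5: backref(off=2, len=1). Copied 'A' from pos 3. Output: "AKKAKA"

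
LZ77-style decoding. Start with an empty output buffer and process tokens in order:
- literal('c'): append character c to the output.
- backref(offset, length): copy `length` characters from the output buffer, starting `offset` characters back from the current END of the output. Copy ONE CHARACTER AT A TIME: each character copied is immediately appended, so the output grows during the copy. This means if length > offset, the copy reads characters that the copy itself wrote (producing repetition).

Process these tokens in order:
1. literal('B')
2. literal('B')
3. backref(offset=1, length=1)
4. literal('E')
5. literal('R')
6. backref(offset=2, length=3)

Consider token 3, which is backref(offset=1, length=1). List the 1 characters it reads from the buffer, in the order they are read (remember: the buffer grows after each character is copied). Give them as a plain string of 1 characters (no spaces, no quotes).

Answer: B

Derivation:
Token 1: literal('B'). Output: "B"
Token 2: literal('B'). Output: "BB"
Token 3: backref(off=1, len=1). Buffer before: "BB" (len 2)
  byte 1: read out[1]='B', append. Buffer now: "BBB"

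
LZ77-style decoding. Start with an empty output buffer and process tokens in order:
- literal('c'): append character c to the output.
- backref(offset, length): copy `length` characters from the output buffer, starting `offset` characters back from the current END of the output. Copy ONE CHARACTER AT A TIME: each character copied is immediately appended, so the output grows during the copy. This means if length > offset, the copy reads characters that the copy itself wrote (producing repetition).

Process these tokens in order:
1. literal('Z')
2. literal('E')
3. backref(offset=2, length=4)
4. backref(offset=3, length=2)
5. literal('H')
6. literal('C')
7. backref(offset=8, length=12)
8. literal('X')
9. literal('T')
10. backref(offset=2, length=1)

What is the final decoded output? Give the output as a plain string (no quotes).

Token 1: literal('Z'). Output: "Z"
Token 2: literal('E'). Output: "ZE"
Token 3: backref(off=2, len=4) (overlapping!). Copied 'ZEZE' from pos 0. Output: "ZEZEZE"
Token 4: backref(off=3, len=2). Copied 'EZ' from pos 3. Output: "ZEZEZEEZ"
Token 5: literal('H'). Output: "ZEZEZEEZH"
Token 6: literal('C'). Output: "ZEZEZEEZHC"
Token 7: backref(off=8, len=12) (overlapping!). Copied 'ZEZEEZHCZEZE' from pos 2. Output: "ZEZEZEEZHCZEZEEZHCZEZE"
Token 8: literal('X'). Output: "ZEZEZEEZHCZEZEEZHCZEZEX"
Token 9: literal('T'). Output: "ZEZEZEEZHCZEZEEZHCZEZEXT"
Token 10: backref(off=2, len=1). Copied 'X' from pos 22. Output: "ZEZEZEEZHCZEZEEZHCZEZEXTX"

Answer: ZEZEZEEZHCZEZEEZHCZEZEXTX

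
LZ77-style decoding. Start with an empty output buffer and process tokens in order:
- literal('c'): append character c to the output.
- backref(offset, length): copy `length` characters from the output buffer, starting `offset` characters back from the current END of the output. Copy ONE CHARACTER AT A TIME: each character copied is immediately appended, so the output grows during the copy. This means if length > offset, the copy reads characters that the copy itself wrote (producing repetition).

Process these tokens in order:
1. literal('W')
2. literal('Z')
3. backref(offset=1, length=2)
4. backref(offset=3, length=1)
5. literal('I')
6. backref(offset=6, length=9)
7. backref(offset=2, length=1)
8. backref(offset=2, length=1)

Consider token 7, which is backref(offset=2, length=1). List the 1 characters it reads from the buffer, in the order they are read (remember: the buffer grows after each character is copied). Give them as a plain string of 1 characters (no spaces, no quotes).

Token 1: literal('W'). Output: "W"
Token 2: literal('Z'). Output: "WZ"
Token 3: backref(off=1, len=2) (overlapping!). Copied 'ZZ' from pos 1. Output: "WZZZ"
Token 4: backref(off=3, len=1). Copied 'Z' from pos 1. Output: "WZZZZ"
Token 5: literal('I'). Output: "WZZZZI"
Token 6: backref(off=6, len=9) (overlapping!). Copied 'WZZZZIWZZ' from pos 0. Output: "WZZZZIWZZZZIWZZ"
Token 7: backref(off=2, len=1). Buffer before: "WZZZZIWZZZZIWZZ" (len 15)
  byte 1: read out[13]='Z', append. Buffer now: "WZZZZIWZZZZIWZZZ"

Answer: Z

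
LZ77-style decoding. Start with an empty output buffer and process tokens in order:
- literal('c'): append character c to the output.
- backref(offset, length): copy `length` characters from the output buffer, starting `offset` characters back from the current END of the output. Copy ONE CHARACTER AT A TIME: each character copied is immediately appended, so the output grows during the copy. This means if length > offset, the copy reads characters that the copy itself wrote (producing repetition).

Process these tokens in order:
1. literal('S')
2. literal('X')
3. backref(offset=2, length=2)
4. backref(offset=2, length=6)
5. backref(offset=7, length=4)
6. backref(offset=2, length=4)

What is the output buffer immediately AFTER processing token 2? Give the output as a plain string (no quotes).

Token 1: literal('S'). Output: "S"
Token 2: literal('X'). Output: "SX"

Answer: SX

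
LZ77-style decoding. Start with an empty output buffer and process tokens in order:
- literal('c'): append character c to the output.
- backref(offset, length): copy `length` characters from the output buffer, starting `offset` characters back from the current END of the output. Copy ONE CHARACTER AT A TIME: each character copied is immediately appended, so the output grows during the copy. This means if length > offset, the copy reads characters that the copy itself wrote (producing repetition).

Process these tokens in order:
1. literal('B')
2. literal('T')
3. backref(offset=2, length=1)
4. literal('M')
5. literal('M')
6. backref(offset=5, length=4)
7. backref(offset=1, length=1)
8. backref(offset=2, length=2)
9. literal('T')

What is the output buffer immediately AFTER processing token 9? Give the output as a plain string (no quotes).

Answer: BTBMMBTBMMMMT

Derivation:
Token 1: literal('B'). Output: "B"
Token 2: literal('T'). Output: "BT"
Token 3: backref(off=2, len=1). Copied 'B' from pos 0. Output: "BTB"
Token 4: literal('M'). Output: "BTBM"
Token 5: literal('M'). Output: "BTBMM"
Token 6: backref(off=5, len=4). Copied 'BTBM' from pos 0. Output: "BTBMMBTBM"
Token 7: backref(off=1, len=1). Copied 'M' from pos 8. Output: "BTBMMBTBMM"
Token 8: backref(off=2, len=2). Copied 'MM' from pos 8. Output: "BTBMMBTBMMMM"
Token 9: literal('T'). Output: "BTBMMBTBMMMMT"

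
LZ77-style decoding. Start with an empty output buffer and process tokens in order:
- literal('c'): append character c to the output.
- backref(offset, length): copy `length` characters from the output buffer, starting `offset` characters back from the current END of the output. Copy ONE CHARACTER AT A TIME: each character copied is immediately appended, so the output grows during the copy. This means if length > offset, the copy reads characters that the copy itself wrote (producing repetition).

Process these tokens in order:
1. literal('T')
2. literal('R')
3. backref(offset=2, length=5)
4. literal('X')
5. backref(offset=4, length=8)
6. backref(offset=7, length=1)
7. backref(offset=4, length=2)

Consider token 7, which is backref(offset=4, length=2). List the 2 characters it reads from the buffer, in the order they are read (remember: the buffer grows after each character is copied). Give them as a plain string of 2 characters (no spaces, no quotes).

Token 1: literal('T'). Output: "T"
Token 2: literal('R'). Output: "TR"
Token 3: backref(off=2, len=5) (overlapping!). Copied 'TRTRT' from pos 0. Output: "TRTRTRT"
Token 4: literal('X'). Output: "TRTRTRTX"
Token 5: backref(off=4, len=8) (overlapping!). Copied 'TRTXTRTX' from pos 4. Output: "TRTRTRTXTRTXTRTX"
Token 6: backref(off=7, len=1). Copied 'R' from pos 9. Output: "TRTRTRTXTRTXTRTXR"
Token 7: backref(off=4, len=2). Buffer before: "TRTRTRTXTRTXTRTXR" (len 17)
  byte 1: read out[13]='R', append. Buffer now: "TRTRTRTXTRTXTRTXRR"
  byte 2: read out[14]='T', append. Buffer now: "TRTRTRTXTRTXTRTXRRT"

Answer: RT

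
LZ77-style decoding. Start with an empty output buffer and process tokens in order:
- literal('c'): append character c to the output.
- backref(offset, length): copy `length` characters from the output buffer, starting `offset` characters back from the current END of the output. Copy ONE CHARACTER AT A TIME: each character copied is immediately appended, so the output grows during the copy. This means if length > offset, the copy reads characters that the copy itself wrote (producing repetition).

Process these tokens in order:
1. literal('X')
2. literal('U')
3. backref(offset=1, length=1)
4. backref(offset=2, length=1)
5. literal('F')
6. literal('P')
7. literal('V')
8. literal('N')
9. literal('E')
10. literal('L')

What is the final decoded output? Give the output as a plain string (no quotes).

Token 1: literal('X'). Output: "X"
Token 2: literal('U'). Output: "XU"
Token 3: backref(off=1, len=1). Copied 'U' from pos 1. Output: "XUU"
Token 4: backref(off=2, len=1). Copied 'U' from pos 1. Output: "XUUU"
Token 5: literal('F'). Output: "XUUUF"
Token 6: literal('P'). Output: "XUUUFP"
Token 7: literal('V'). Output: "XUUUFPV"
Token 8: literal('N'). Output: "XUUUFPVN"
Token 9: literal('E'). Output: "XUUUFPVNE"
Token 10: literal('L'). Output: "XUUUFPVNEL"

Answer: XUUUFPVNEL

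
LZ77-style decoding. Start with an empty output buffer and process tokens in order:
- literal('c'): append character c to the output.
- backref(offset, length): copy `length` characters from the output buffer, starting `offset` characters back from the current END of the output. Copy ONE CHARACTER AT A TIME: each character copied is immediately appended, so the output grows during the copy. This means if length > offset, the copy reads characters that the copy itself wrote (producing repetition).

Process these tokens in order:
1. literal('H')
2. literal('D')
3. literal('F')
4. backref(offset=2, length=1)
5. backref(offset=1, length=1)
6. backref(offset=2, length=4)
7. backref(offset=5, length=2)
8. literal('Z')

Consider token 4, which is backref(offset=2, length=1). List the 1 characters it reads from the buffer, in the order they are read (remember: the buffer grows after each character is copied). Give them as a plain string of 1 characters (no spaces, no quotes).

Token 1: literal('H'). Output: "H"
Token 2: literal('D'). Output: "HD"
Token 3: literal('F'). Output: "HDF"
Token 4: backref(off=2, len=1). Buffer before: "HDF" (len 3)
  byte 1: read out[1]='D', append. Buffer now: "HDFD"

Answer: D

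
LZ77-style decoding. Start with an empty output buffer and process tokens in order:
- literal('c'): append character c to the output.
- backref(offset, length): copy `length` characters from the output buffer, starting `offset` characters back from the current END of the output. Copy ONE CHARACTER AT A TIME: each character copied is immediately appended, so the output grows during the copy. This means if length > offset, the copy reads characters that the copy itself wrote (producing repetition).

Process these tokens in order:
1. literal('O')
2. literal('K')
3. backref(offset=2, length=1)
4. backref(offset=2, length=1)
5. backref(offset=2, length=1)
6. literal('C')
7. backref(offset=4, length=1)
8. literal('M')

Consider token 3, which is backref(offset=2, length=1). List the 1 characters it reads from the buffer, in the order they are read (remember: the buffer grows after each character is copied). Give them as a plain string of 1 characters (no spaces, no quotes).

Answer: O

Derivation:
Token 1: literal('O'). Output: "O"
Token 2: literal('K'). Output: "OK"
Token 3: backref(off=2, len=1). Buffer before: "OK" (len 2)
  byte 1: read out[0]='O', append. Buffer now: "OKO"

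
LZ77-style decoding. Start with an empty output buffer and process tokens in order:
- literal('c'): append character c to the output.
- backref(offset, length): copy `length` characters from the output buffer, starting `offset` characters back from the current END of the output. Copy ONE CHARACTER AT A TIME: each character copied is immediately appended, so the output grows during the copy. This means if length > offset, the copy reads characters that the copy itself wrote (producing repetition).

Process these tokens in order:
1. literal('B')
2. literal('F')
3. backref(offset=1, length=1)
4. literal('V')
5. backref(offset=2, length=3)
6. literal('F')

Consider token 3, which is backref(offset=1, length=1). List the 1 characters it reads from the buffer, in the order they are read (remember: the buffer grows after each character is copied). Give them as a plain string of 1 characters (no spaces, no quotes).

Token 1: literal('B'). Output: "B"
Token 2: literal('F'). Output: "BF"
Token 3: backref(off=1, len=1). Buffer before: "BF" (len 2)
  byte 1: read out[1]='F', append. Buffer now: "BFF"

Answer: F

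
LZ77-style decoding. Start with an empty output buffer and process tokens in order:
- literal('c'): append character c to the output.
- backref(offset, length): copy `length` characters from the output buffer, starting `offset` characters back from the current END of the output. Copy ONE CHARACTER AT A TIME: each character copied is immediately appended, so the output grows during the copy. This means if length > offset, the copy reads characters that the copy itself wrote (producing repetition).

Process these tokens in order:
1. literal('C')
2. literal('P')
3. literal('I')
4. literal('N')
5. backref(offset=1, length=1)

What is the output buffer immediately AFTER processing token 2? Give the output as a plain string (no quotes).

Token 1: literal('C'). Output: "C"
Token 2: literal('P'). Output: "CP"

Answer: CP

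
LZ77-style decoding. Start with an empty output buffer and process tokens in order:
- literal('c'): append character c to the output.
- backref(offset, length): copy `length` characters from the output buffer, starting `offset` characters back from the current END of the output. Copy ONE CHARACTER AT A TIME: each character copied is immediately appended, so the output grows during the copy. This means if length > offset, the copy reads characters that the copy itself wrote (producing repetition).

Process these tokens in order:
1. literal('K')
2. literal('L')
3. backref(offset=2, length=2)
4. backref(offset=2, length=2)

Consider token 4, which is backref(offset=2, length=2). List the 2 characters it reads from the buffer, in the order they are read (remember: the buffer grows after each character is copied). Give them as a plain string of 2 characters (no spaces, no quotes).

Answer: KL

Derivation:
Token 1: literal('K'). Output: "K"
Token 2: literal('L'). Output: "KL"
Token 3: backref(off=2, len=2). Copied 'KL' from pos 0. Output: "KLKL"
Token 4: backref(off=2, len=2). Buffer before: "KLKL" (len 4)
  byte 1: read out[2]='K', append. Buffer now: "KLKLK"
  byte 2: read out[3]='L', append. Buffer now: "KLKLKL"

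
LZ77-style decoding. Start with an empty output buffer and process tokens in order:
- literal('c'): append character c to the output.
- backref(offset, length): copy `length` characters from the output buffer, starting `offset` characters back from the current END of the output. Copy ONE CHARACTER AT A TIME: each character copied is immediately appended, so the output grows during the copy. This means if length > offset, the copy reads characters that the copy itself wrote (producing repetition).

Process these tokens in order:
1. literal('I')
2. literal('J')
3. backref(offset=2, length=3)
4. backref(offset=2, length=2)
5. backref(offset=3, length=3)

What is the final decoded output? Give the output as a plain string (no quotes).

Answer: IJIJIJIIJI

Derivation:
Token 1: literal('I'). Output: "I"
Token 2: literal('J'). Output: "IJ"
Token 3: backref(off=2, len=3) (overlapping!). Copied 'IJI' from pos 0. Output: "IJIJI"
Token 4: backref(off=2, len=2). Copied 'JI' from pos 3. Output: "IJIJIJI"
Token 5: backref(off=3, len=3). Copied 'IJI' from pos 4. Output: "IJIJIJIIJI"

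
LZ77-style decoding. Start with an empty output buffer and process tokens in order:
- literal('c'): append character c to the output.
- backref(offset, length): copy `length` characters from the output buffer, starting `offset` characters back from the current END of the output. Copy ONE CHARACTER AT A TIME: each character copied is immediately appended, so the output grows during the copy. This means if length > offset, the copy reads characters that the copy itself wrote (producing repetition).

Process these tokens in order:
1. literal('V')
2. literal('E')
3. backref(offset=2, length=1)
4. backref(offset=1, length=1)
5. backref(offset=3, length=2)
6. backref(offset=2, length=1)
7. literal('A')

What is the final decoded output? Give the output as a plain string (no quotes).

Token 1: literal('V'). Output: "V"
Token 2: literal('E'). Output: "VE"
Token 3: backref(off=2, len=1). Copied 'V' from pos 0. Output: "VEV"
Token 4: backref(off=1, len=1). Copied 'V' from pos 2. Output: "VEVV"
Token 5: backref(off=3, len=2). Copied 'EV' from pos 1. Output: "VEVVEV"
Token 6: backref(off=2, len=1). Copied 'E' from pos 4. Output: "VEVVEVE"
Token 7: literal('A'). Output: "VEVVEVEA"

Answer: VEVVEVEA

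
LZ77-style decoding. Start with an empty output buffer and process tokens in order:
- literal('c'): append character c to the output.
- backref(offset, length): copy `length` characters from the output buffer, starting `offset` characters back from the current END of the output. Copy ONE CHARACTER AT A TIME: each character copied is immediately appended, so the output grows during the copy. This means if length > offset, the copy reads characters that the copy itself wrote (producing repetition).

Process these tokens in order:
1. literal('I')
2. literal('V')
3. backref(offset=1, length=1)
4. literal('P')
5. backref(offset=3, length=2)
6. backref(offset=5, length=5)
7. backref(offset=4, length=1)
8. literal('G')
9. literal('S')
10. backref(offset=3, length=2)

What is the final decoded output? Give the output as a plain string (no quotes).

Token 1: literal('I'). Output: "I"
Token 2: literal('V'). Output: "IV"
Token 3: backref(off=1, len=1). Copied 'V' from pos 1. Output: "IVV"
Token 4: literal('P'). Output: "IVVP"
Token 5: backref(off=3, len=2). Copied 'VV' from pos 1. Output: "IVVPVV"
Token 6: backref(off=5, len=5). Copied 'VVPVV' from pos 1. Output: "IVVPVVVVPVV"
Token 7: backref(off=4, len=1). Copied 'V' from pos 7. Output: "IVVPVVVVPVVV"
Token 8: literal('G'). Output: "IVVPVVVVPVVVG"
Token 9: literal('S'). Output: "IVVPVVVVPVVVGS"
Token 10: backref(off=3, len=2). Copied 'VG' from pos 11. Output: "IVVPVVVVPVVVGSVG"

Answer: IVVPVVVVPVVVGSVG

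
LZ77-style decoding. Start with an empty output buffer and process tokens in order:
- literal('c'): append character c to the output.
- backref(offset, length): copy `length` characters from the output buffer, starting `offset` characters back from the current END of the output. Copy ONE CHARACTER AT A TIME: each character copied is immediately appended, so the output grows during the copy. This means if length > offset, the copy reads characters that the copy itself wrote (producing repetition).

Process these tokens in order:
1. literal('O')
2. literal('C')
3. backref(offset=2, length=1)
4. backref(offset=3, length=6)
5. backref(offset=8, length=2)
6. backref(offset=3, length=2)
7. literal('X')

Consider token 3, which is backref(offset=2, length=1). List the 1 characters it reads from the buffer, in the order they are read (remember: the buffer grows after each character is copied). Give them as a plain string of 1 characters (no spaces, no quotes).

Token 1: literal('O'). Output: "O"
Token 2: literal('C'). Output: "OC"
Token 3: backref(off=2, len=1). Buffer before: "OC" (len 2)
  byte 1: read out[0]='O', append. Buffer now: "OCO"

Answer: O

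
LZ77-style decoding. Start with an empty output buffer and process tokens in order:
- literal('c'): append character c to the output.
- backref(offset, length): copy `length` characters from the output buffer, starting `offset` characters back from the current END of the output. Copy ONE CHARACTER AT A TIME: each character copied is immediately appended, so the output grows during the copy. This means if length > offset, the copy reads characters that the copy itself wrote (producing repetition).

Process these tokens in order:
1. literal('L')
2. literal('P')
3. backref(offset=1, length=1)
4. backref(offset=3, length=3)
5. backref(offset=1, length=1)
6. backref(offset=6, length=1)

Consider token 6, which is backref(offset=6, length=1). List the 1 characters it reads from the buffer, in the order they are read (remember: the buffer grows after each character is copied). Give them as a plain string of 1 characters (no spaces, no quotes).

Token 1: literal('L'). Output: "L"
Token 2: literal('P'). Output: "LP"
Token 3: backref(off=1, len=1). Copied 'P' from pos 1. Output: "LPP"
Token 4: backref(off=3, len=3). Copied 'LPP' from pos 0. Output: "LPPLPP"
Token 5: backref(off=1, len=1). Copied 'P' from pos 5. Output: "LPPLPPP"
Token 6: backref(off=6, len=1). Buffer before: "LPPLPPP" (len 7)
  byte 1: read out[1]='P', append. Buffer now: "LPPLPPPP"

Answer: P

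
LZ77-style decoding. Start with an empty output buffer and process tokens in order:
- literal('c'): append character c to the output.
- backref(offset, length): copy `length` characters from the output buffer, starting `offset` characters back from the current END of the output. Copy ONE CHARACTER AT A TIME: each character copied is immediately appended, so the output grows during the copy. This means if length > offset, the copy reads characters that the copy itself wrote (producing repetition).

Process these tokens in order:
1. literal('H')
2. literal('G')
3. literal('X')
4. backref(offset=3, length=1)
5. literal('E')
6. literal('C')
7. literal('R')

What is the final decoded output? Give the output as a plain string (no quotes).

Token 1: literal('H'). Output: "H"
Token 2: literal('G'). Output: "HG"
Token 3: literal('X'). Output: "HGX"
Token 4: backref(off=3, len=1). Copied 'H' from pos 0. Output: "HGXH"
Token 5: literal('E'). Output: "HGXHE"
Token 6: literal('C'). Output: "HGXHEC"
Token 7: literal('R'). Output: "HGXHECR"

Answer: HGXHECR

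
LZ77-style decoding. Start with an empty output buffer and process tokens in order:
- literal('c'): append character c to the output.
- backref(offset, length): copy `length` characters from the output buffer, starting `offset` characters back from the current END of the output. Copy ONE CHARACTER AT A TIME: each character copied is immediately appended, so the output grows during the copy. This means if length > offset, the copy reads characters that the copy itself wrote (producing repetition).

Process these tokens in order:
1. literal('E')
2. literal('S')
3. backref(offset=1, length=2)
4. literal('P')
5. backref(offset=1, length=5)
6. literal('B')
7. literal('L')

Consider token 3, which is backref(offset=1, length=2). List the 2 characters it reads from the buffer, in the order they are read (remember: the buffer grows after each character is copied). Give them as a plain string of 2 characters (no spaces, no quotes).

Token 1: literal('E'). Output: "E"
Token 2: literal('S'). Output: "ES"
Token 3: backref(off=1, len=2). Buffer before: "ES" (len 2)
  byte 1: read out[1]='S', append. Buffer now: "ESS"
  byte 2: read out[2]='S', append. Buffer now: "ESSS"

Answer: SS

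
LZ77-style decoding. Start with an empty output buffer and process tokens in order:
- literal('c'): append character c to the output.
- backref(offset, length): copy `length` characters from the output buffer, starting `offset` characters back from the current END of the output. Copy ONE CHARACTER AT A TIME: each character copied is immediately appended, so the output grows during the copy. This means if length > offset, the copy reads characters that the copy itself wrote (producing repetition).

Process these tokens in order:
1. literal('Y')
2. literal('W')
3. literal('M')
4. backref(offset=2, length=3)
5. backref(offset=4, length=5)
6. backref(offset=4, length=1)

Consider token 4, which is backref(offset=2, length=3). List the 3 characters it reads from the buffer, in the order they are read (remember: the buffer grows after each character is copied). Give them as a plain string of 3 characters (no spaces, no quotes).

Answer: WMW

Derivation:
Token 1: literal('Y'). Output: "Y"
Token 2: literal('W'). Output: "YW"
Token 3: literal('M'). Output: "YWM"
Token 4: backref(off=2, len=3). Buffer before: "YWM" (len 3)
  byte 1: read out[1]='W', append. Buffer now: "YWMW"
  byte 2: read out[2]='M', append. Buffer now: "YWMWM"
  byte 3: read out[3]='W', append. Buffer now: "YWMWMW"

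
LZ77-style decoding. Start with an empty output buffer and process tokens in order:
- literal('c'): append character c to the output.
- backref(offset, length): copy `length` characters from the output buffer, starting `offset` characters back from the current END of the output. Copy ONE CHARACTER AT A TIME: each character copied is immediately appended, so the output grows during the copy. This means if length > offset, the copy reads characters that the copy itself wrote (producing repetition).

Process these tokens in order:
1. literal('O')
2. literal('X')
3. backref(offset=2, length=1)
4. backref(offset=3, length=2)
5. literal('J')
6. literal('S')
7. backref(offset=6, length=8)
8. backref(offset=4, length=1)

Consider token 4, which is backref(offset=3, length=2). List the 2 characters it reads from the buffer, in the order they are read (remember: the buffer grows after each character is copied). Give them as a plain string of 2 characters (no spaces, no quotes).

Answer: OX

Derivation:
Token 1: literal('O'). Output: "O"
Token 2: literal('X'). Output: "OX"
Token 3: backref(off=2, len=1). Copied 'O' from pos 0. Output: "OXO"
Token 4: backref(off=3, len=2). Buffer before: "OXO" (len 3)
  byte 1: read out[0]='O', append. Buffer now: "OXOO"
  byte 2: read out[1]='X', append. Buffer now: "OXOOX"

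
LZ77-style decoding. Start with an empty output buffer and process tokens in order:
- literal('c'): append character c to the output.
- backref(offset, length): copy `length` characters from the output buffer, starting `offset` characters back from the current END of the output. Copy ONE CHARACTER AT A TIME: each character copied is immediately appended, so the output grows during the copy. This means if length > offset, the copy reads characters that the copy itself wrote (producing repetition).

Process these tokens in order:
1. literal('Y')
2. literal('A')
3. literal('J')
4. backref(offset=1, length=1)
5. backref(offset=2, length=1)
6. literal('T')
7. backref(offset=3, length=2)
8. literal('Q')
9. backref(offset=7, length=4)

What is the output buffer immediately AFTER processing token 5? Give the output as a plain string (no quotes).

Answer: YAJJJ

Derivation:
Token 1: literal('Y'). Output: "Y"
Token 2: literal('A'). Output: "YA"
Token 3: literal('J'). Output: "YAJ"
Token 4: backref(off=1, len=1). Copied 'J' from pos 2. Output: "YAJJ"
Token 5: backref(off=2, len=1). Copied 'J' from pos 2. Output: "YAJJJ"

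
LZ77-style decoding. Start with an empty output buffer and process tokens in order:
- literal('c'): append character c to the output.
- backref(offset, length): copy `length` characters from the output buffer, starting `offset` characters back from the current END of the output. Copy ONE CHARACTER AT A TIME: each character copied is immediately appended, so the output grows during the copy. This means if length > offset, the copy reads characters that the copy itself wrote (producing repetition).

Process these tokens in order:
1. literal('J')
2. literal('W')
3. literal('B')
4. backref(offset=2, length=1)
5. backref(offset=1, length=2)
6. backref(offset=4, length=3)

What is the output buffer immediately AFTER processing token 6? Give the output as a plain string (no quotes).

Answer: JWBWWWBWW

Derivation:
Token 1: literal('J'). Output: "J"
Token 2: literal('W'). Output: "JW"
Token 3: literal('B'). Output: "JWB"
Token 4: backref(off=2, len=1). Copied 'W' from pos 1. Output: "JWBW"
Token 5: backref(off=1, len=2) (overlapping!). Copied 'WW' from pos 3. Output: "JWBWWW"
Token 6: backref(off=4, len=3). Copied 'BWW' from pos 2. Output: "JWBWWWBWW"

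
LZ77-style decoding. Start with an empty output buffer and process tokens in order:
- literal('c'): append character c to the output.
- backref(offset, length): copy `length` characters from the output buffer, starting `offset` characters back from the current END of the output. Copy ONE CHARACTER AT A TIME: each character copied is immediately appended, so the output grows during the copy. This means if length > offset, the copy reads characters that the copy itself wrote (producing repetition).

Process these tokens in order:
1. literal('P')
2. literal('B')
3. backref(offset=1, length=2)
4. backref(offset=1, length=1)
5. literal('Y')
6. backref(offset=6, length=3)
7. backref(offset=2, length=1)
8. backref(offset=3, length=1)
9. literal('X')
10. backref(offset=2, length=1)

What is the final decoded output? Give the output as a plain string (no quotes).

Token 1: literal('P'). Output: "P"
Token 2: literal('B'). Output: "PB"
Token 3: backref(off=1, len=2) (overlapping!). Copied 'BB' from pos 1. Output: "PBBB"
Token 4: backref(off=1, len=1). Copied 'B' from pos 3. Output: "PBBBB"
Token 5: literal('Y'). Output: "PBBBBY"
Token 6: backref(off=6, len=3). Copied 'PBB' from pos 0. Output: "PBBBBYPBB"
Token 7: backref(off=2, len=1). Copied 'B' from pos 7. Output: "PBBBBYPBBB"
Token 8: backref(off=3, len=1). Copied 'B' from pos 7. Output: "PBBBBYPBBBB"
Token 9: literal('X'). Output: "PBBBBYPBBBBX"
Token 10: backref(off=2, len=1). Copied 'B' from pos 10. Output: "PBBBBYPBBBBXB"

Answer: PBBBBYPBBBBXB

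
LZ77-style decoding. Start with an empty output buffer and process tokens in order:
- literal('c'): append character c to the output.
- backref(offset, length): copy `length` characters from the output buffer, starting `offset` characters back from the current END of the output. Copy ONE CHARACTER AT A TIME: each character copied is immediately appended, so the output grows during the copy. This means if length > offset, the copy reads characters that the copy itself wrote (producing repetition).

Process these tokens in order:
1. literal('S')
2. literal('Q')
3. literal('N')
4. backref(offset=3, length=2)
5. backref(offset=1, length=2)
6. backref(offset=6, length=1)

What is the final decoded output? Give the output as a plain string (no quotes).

Token 1: literal('S'). Output: "S"
Token 2: literal('Q'). Output: "SQ"
Token 3: literal('N'). Output: "SQN"
Token 4: backref(off=3, len=2). Copied 'SQ' from pos 0. Output: "SQNSQ"
Token 5: backref(off=1, len=2) (overlapping!). Copied 'QQ' from pos 4. Output: "SQNSQQQ"
Token 6: backref(off=6, len=1). Copied 'Q' from pos 1. Output: "SQNSQQQQ"

Answer: SQNSQQQQ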